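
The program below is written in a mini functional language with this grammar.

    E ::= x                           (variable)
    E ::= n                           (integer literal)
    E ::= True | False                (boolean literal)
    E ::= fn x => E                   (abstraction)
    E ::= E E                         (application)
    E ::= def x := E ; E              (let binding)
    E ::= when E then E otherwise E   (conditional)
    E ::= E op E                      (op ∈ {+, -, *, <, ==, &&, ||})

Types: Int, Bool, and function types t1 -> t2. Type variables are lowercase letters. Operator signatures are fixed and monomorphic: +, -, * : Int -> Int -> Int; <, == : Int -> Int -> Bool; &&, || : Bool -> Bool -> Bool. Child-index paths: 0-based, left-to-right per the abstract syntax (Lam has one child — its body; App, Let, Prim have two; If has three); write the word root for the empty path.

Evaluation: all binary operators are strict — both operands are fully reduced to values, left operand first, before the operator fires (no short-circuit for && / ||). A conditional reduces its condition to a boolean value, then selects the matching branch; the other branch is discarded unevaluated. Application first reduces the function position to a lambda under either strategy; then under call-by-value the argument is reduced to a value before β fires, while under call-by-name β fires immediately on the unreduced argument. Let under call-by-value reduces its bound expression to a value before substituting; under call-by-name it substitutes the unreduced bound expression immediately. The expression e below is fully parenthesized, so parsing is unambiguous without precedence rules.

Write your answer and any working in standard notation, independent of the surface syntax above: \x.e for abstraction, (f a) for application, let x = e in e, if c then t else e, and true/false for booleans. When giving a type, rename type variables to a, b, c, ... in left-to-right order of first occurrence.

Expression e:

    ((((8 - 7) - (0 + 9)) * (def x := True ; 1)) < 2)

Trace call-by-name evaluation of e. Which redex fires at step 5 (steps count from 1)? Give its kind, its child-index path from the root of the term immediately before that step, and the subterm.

Answer: delta at 0 : (-8 * 1)

Derivation:
step 0: ((((8 - 7) - (0 + 9)) * (let x = true in 1)) < 2)
step 1: [delta@0.0.0] (((1 - (0 + 9)) * (let x = true in 1)) < 2)
step 2: [delta@0.0.1] (((1 - 9) * (let x = true in 1)) < 2)
step 3: [delta@0.0] ((-8 * (let x = true in 1)) < 2)
step 4: [let@0.1] ((-8 * 1) < 2)
step 5: [delta@0] (-8 < 2)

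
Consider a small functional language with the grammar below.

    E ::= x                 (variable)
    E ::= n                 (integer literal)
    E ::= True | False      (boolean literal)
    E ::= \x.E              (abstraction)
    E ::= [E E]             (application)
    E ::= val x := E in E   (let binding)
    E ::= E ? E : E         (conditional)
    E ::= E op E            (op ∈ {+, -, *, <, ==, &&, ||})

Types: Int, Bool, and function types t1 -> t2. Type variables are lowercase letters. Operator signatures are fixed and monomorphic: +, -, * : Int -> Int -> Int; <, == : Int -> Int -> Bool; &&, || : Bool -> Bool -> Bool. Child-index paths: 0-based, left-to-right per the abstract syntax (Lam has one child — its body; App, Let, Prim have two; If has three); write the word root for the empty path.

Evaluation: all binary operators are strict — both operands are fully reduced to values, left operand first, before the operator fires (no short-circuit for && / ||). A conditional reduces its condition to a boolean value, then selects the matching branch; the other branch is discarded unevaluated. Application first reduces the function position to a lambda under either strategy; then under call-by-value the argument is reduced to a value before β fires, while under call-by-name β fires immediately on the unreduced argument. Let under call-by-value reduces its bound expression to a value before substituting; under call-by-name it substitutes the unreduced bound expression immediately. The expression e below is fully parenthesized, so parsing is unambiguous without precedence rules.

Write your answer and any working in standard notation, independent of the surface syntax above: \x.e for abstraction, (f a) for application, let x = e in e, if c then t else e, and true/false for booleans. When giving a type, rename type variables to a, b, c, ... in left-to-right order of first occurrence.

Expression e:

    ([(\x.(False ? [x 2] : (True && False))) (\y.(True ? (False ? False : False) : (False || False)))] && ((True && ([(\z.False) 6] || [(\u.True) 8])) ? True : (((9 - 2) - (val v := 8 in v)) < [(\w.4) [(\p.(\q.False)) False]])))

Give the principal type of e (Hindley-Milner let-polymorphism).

Answer: Bool

Working:
  unify Bool ~ Bool
x : a
  unify a ~ Int -> b
_ _ : b
  unify Bool ~ Bool
  unify Bool ~ Bool
  unify b ~ Bool
\x._ : (Int -> Bool) -> Bool
  unify Bool ~ Bool
  unify Bool ~ Bool
  unify Bool ~ Bool
  unify Bool ~ Bool
  unify Bool ~ Bool
  unify Bool ~ Bool
\y._ : c -> Bool
  unify (Int -> Bool) -> Bool ~ (c -> Bool) -> d
  unify Int -> Bool ~ c -> Bool
  unify Int ~ c
  unify Bool ~ Bool
  unify Bool ~ d
_ _ : Bool
  unify Bool ~ Bool
  unify Bool ~ Bool
\z._ : e -> Bool
  unify e -> Bool ~ Int -> f
  unify e ~ Int
  unify Bool ~ f
_ _ : Bool
  unify Bool ~ Bool
\u._ : g -> Bool
  unify g -> Bool ~ Int -> h
  unify g ~ Int
  unify Bool ~ h
_ _ : Bool
  unify Bool ~ Bool
  unify Bool ~ Bool
  unify Bool ~ Bool
  unify Int ~ Int
  unify Int ~ Int
  unify Int ~ Int
let v : Int
v : Int
  unify Int ~ Int
  unify Int ~ Int
\w._ : i -> Int
\q._ : k -> Bool
\p._ : j -> k -> Bool
  unify j -> k -> Bool ~ Bool -> l
  unify j ~ Bool
  unify k -> Bool ~ l
_ _ : k -> Bool
  unify i -> Int ~ (k -> Bool) -> m
  unify i ~ k -> Bool
  unify Int ~ m
_ _ : Int
  unify Int ~ Int
  unify Bool ~ Bool
  unify Bool ~ Bool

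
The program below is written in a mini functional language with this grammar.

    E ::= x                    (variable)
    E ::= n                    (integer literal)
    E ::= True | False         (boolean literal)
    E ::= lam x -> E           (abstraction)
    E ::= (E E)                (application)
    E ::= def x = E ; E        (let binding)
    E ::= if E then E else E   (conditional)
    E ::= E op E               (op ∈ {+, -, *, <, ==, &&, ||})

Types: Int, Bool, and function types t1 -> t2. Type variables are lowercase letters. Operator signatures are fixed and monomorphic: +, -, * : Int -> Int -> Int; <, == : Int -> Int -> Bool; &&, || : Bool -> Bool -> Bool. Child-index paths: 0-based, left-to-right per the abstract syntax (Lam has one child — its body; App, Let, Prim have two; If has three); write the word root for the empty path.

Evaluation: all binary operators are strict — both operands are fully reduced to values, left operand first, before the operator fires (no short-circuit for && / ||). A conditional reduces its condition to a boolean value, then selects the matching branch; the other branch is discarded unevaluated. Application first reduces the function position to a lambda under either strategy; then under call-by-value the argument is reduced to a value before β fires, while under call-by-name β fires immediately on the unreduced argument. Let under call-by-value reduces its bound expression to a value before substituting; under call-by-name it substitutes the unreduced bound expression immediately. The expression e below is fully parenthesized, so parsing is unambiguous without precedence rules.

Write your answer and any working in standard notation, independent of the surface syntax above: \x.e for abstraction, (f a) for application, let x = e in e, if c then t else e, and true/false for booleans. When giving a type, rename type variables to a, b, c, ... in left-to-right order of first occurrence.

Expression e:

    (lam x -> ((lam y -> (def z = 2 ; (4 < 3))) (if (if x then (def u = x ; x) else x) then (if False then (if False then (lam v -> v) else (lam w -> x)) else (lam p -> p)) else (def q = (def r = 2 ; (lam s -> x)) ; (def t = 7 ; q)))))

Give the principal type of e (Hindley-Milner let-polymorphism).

Trace:
let z : Int
  unify Int ~ Int
  unify Int ~ Int
\y._ : b -> Bool
x : a
  unify a ~ Bool
x : Bool
let u : Bool
x : Bool
x : Bool
  unify Bool ~ Bool
  unify Bool ~ Bool
  unify Bool ~ Bool
  unify Bool ~ Bool
v : c
\v._ : c -> c
x : Bool
\w._ : d -> Bool
  unify c -> c ~ d -> Bool
  unify c ~ d
  unify d ~ Bool
p : e
\p._ : e -> e
  unify Bool -> Bool ~ e -> e
  unify Bool ~ e
  unify Bool ~ Bool
let r : Int
x : Bool
\s._ : f -> Bool
let q : forall. f -> Bool
let t : Int
q : g -> Bool
  unify Bool -> Bool ~ g -> Bool
  unify Bool ~ g
  unify Bool ~ Bool
  unify b -> Bool ~ (Bool -> Bool) -> h
  unify b ~ Bool -> Bool
  unify Bool ~ h
_ _ : Bool
\x._ : Bool -> Bool

Answer: Bool -> Bool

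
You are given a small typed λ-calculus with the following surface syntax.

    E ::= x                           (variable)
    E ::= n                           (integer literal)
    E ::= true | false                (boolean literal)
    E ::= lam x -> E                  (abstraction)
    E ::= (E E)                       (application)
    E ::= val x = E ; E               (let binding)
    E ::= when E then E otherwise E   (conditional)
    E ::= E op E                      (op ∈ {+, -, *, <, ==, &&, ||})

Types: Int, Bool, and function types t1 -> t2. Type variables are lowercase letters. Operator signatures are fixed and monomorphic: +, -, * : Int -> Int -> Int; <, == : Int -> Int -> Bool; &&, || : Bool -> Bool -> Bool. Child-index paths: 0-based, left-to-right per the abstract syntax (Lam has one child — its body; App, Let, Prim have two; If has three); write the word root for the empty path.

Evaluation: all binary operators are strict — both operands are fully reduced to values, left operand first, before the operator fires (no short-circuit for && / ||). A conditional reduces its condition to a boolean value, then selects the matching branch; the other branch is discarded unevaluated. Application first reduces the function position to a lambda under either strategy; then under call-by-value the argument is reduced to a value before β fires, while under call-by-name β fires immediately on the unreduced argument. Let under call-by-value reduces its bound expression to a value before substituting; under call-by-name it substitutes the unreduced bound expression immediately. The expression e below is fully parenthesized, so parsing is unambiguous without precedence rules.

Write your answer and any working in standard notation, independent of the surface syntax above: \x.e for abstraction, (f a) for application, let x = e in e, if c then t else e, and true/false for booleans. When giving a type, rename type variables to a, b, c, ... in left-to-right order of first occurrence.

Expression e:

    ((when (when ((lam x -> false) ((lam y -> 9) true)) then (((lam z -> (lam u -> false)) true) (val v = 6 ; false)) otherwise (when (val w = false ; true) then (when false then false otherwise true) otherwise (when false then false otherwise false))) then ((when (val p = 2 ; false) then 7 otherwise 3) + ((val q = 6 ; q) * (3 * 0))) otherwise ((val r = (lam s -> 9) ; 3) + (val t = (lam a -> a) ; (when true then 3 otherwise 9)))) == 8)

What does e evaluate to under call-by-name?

Derivation:
step 0: ((if (if ((\x.false) ((\y.9) true)) then (((\z.(\u.false)) true) (let v = 6 in false)) else (if (let w = false in true) then (if false then false else true) else (if false then false else false))) then ((if (let p = 2 in false) then 7 else 3) + ((let q = 6 in q) * (3 * 0))) else ((let r = (\s.9) in 3) + (let t = (\a.a) in (if true then 3 else 9)))) == 8)
step 1: [beta@0.0.0] ((if (if false then (((\z.(\u.false)) true) (let v = 6 in false)) else (if (let w = false in true) then (if false then false else true) else (if false then false else false))) then ((if (let p = 2 in false) then 7 else 3) + ((let q = 6 in q) * (3 * 0))) else ((let r = (\s.9) in 3) + (let t = (\a.a) in (if true then 3 else 9)))) == 8)
step 2: [if@0.0] ((if (if (let w = false in true) then (if false then false else true) else (if false then false else false)) then ((if (let p = 2 in false) then 7 else 3) + ((let q = 6 in q) * (3 * 0))) else ((let r = (\s.9) in 3) + (let t = (\a.a) in (if true then 3 else 9)))) == 8)
step 3: [let@0.0.0] ((if (if true then (if false then false else true) else (if false then false else false)) then ((if (let p = 2 in false) then 7 else 3) + ((let q = 6 in q) * (3 * 0))) else ((let r = (\s.9) in 3) + (let t = (\a.a) in (if true then 3 else 9)))) == 8)
step 4: [if@0.0] ((if (if false then false else true) then ((if (let p = 2 in false) then 7 else 3) + ((let q = 6 in q) * (3 * 0))) else ((let r = (\s.9) in 3) + (let t = (\a.a) in (if true then 3 else 9)))) == 8)
step 5: [if@0.0] ((if true then ((if (let p = 2 in false) then 7 else 3) + ((let q = 6 in q) * (3 * 0))) else ((let r = (\s.9) in 3) + (let t = (\a.a) in (if true then 3 else 9)))) == 8)
step 6: [if@0] (((if (let p = 2 in false) then 7 else 3) + ((let q = 6 in q) * (3 * 0))) == 8)
step 7: [let@0.0.0] (((if false then 7 else 3) + ((let q = 6 in q) * (3 * 0))) == 8)
step 8: [if@0.0] ((3 + ((let q = 6 in q) * (3 * 0))) == 8)
step 9: [let@0.1.0] ((3 + (6 * (3 * 0))) == 8)
step 10: [delta@0.1.1] ((3 + (6 * 0)) == 8)
step 11: [delta@0.1] ((3 + 0) == 8)
step 12: [delta@0] (3 == 8)
step 13: [delta@root] false

Answer: false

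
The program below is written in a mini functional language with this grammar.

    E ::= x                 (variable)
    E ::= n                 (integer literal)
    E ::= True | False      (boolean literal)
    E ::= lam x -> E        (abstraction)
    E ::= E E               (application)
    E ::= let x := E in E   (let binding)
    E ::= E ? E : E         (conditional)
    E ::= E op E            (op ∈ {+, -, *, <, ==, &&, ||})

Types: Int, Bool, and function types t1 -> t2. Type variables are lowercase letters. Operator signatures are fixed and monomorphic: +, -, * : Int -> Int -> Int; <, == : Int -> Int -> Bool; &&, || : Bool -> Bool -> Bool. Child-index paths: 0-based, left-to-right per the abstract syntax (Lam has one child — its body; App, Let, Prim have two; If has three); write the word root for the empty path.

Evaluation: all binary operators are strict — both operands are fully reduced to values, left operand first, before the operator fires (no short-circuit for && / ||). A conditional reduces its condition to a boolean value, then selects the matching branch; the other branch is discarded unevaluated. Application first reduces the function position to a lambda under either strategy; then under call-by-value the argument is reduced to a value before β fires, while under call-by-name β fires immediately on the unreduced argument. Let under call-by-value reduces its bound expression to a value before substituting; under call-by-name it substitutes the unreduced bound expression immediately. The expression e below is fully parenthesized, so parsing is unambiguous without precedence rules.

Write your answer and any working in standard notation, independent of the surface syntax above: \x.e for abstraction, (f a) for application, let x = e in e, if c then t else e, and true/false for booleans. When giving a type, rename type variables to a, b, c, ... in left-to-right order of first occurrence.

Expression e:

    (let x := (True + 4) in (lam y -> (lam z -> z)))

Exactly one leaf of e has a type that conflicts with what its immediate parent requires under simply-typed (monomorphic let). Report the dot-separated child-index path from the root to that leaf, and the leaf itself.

Answer: 0.0 : true

Working:
  unify Bool ~ Int
  FAIL: mismatch Bool ~ Int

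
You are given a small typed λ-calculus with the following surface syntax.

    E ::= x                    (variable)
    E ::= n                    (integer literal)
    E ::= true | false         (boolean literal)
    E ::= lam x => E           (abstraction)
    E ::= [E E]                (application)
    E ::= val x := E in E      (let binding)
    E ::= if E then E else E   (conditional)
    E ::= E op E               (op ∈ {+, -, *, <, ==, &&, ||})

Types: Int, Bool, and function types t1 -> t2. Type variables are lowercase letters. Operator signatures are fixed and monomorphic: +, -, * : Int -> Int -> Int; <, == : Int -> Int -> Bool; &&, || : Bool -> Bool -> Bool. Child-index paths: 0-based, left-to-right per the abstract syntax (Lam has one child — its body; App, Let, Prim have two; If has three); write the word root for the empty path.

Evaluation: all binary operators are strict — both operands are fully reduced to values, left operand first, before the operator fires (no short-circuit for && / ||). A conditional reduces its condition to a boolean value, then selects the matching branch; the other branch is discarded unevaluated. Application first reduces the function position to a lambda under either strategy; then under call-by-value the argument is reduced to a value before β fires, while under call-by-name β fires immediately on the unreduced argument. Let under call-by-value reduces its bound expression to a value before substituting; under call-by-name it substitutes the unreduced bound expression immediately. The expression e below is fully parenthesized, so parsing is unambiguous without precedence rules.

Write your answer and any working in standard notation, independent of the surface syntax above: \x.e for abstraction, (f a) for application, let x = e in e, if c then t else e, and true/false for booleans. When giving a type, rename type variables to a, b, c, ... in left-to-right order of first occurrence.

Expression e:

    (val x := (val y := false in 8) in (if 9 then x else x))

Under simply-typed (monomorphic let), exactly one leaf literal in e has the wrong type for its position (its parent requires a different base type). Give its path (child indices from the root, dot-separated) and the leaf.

Answer: 1.0 : 9

Derivation:
let y : Bool
let x : Int
  unify Int ~ Bool
  FAIL: mismatch Int ~ Bool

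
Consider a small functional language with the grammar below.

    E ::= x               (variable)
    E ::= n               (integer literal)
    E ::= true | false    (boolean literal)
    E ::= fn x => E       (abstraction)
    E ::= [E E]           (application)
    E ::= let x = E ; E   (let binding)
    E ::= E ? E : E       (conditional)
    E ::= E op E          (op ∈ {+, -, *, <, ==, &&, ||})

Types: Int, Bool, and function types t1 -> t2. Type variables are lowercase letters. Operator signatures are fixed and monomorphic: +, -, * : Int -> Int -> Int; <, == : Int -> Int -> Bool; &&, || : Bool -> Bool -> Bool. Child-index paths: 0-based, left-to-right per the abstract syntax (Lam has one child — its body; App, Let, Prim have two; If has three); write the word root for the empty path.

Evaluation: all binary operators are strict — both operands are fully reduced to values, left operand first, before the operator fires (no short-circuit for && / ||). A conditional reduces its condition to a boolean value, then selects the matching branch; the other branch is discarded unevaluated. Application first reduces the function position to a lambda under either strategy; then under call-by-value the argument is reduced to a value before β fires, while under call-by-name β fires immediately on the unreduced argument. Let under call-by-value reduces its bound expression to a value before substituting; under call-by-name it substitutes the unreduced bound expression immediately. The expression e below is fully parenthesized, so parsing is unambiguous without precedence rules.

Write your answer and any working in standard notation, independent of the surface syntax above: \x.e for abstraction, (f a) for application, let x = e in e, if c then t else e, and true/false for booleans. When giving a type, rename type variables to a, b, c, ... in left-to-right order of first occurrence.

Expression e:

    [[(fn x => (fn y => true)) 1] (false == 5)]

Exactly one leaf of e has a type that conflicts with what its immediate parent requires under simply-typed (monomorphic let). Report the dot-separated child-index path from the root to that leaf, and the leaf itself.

Answer: 1.0 : false

Derivation:
\y._ : b -> Bool
\x._ : a -> b -> Bool
  unify a -> b -> Bool ~ Int -> c
  unify a ~ Int
  unify b -> Bool ~ c
_ _ : b -> Bool
  unify Bool ~ Int
  FAIL: mismatch Bool ~ Int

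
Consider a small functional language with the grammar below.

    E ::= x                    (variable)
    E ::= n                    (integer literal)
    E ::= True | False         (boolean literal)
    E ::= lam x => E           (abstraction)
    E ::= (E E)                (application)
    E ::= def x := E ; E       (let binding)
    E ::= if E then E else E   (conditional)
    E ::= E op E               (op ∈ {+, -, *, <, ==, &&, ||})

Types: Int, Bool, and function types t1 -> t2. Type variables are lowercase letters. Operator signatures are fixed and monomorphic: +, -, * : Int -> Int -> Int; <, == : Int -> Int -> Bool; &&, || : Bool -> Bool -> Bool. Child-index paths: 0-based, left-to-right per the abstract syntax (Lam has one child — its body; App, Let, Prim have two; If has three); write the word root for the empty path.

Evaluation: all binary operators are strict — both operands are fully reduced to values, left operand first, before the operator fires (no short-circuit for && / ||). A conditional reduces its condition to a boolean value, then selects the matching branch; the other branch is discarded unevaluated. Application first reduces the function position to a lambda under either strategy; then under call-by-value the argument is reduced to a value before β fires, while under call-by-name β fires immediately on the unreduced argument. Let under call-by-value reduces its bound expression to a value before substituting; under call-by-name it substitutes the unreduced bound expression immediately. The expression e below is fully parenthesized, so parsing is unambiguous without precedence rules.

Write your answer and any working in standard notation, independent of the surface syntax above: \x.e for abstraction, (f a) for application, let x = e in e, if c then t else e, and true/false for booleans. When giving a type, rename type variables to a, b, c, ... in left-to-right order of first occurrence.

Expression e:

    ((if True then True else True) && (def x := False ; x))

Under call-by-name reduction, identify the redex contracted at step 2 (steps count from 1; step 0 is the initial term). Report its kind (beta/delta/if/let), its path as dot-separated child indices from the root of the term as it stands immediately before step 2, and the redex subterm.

Answer: let at 1 : (let x = false in x)

Working:
step 0: ((if true then true else true) && (let x = false in x))
step 1: [if@0] (true && (let x = false in x))
step 2: [let@1] (true && false)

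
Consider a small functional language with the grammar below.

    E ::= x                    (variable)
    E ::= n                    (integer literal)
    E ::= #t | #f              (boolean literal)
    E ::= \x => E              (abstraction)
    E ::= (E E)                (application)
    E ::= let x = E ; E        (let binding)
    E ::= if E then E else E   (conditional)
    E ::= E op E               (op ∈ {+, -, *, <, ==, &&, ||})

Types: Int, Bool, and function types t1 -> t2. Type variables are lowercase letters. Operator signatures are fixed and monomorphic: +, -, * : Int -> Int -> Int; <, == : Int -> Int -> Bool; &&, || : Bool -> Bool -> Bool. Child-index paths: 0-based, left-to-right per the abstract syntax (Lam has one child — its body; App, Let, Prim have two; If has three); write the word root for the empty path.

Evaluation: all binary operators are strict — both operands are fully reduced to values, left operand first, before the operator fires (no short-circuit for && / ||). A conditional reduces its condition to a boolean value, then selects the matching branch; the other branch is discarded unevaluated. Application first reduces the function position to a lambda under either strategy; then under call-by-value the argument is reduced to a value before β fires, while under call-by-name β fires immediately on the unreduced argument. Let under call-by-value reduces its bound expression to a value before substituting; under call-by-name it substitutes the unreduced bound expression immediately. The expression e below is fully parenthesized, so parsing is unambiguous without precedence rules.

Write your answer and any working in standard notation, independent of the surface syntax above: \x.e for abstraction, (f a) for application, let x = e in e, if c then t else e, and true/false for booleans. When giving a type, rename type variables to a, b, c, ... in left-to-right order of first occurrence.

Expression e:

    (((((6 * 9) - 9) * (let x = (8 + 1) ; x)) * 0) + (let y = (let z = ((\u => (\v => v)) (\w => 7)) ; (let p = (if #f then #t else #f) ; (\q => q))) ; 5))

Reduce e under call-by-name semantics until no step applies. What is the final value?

Trace:
step 0: (((((6 * 9) - 9) * (let x = (8 + 1) in x)) * 0) + (let y = (let z = ((\u.(\v.v)) (\w.7)) in (let p = (if false then true else false) in (\q.q))) in 5))
step 1: [delta@0.0.0.0] ((((54 - 9) * (let x = (8 + 1) in x)) * 0) + (let y = (let z = ((\u.(\v.v)) (\w.7)) in (let p = (if false then true else false) in (\q.q))) in 5))
step 2: [delta@0.0.0] (((45 * (let x = (8 + 1) in x)) * 0) + (let y = (let z = ((\u.(\v.v)) (\w.7)) in (let p = (if false then true else false) in (\q.q))) in 5))
step 3: [let@0.0.1] (((45 * (8 + 1)) * 0) + (let y = (let z = ((\u.(\v.v)) (\w.7)) in (let p = (if false then true else false) in (\q.q))) in 5))
step 4: [delta@0.0.1] (((45 * 9) * 0) + (let y = (let z = ((\u.(\v.v)) (\w.7)) in (let p = (if false then true else false) in (\q.q))) in 5))
step 5: [delta@0.0] ((405 * 0) + (let y = (let z = ((\u.(\v.v)) (\w.7)) in (let p = (if false then true else false) in (\q.q))) in 5))
step 6: [delta@0] (0 + (let y = (let z = ((\u.(\v.v)) (\w.7)) in (let p = (if false then true else false) in (\q.q))) in 5))
step 7: [let@1] (0 + 5)
step 8: [delta@root] 5

Answer: 5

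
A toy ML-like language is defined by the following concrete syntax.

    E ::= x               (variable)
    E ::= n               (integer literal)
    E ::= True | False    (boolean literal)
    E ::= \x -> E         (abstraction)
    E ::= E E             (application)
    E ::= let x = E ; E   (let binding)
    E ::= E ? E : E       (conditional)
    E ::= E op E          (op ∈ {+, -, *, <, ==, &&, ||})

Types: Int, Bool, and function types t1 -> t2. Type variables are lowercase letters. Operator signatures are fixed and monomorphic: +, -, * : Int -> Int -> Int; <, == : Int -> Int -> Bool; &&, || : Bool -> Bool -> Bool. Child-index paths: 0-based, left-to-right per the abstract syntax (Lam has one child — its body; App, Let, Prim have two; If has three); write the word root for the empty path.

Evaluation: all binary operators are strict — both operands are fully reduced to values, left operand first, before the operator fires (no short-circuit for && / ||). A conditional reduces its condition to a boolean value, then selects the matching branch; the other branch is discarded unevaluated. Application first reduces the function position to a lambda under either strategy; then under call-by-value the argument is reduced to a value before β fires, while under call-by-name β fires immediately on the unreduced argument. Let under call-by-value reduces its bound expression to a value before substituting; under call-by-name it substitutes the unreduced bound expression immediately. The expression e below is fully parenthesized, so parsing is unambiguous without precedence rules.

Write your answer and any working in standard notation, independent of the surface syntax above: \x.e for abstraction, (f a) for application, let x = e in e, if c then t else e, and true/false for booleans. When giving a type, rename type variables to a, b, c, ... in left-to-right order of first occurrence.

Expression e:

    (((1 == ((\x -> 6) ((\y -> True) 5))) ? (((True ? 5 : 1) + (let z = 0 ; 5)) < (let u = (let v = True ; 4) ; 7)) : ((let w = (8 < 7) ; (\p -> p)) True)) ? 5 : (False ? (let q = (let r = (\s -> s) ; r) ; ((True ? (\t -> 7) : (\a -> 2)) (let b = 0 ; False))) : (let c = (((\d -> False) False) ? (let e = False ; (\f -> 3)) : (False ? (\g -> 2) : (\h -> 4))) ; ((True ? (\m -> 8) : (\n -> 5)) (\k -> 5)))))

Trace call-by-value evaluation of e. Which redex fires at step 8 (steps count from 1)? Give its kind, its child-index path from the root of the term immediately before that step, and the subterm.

Working:
step 0: (if (if (1 == ((\x.6) ((\y.true) 5))) then (((if true then 5 else 1) + (let z = 0 in 5)) < (let u = (let v = true in 4) in 7)) else ((let w = (8 < 7) in (\p.p)) true)) then 5 else (if false then (let q = (let r = (\s.s) in r) in ((if true then (\t.7) else (\a.2)) (let b = 0 in false))) else (let c = (if ((\d.false) false) then (let e = false in (\f.3)) else (if false then (\g.2) else (\h.4))) in ((if true then (\m.8) else (\n.5)) (\k.5)))))
step 1: [beta@0.0.1.1] (if (if (1 == ((\x.6) true)) then (((if true then 5 else 1) + (let z = 0 in 5)) < (let u = (let v = true in 4) in 7)) else ((let w = (8 < 7) in (\p.p)) true)) then 5 else (if false then (let q = (let r = (\s.s) in r) in ((if true then (\t.7) else (\a.2)) (let b = 0 in false))) else (let c = (if ((\d.false) false) then (let e = false in (\f.3)) else (if false then (\g.2) else (\h.4))) in ((if true then (\m.8) else (\n.5)) (\k.5)))))
step 2: [beta@0.0.1] (if (if (1 == 6) then (((if true then 5 else 1) + (let z = 0 in 5)) < (let u = (let v = true in 4) in 7)) else ((let w = (8 < 7) in (\p.p)) true)) then 5 else (if false then (let q = (let r = (\s.s) in r) in ((if true then (\t.7) else (\a.2)) (let b = 0 in false))) else (let c = (if ((\d.false) false) then (let e = false in (\f.3)) else (if false then (\g.2) else (\h.4))) in ((if true then (\m.8) else (\n.5)) (\k.5)))))
step 3: [delta@0.0] (if (if false then (((if true then 5 else 1) + (let z = 0 in 5)) < (let u = (let v = true in 4) in 7)) else ((let w = (8 < 7) in (\p.p)) true)) then 5 else (if false then (let q = (let r = (\s.s) in r) in ((if true then (\t.7) else (\a.2)) (let b = 0 in false))) else (let c = (if ((\d.false) false) then (let e = false in (\f.3)) else (if false then (\g.2) else (\h.4))) in ((if true then (\m.8) else (\n.5)) (\k.5)))))
step 4: [if@0] (if ((let w = (8 < 7) in (\p.p)) true) then 5 else (if false then (let q = (let r = (\s.s) in r) in ((if true then (\t.7) else (\a.2)) (let b = 0 in false))) else (let c = (if ((\d.false) false) then (let e = false in (\f.3)) else (if false then (\g.2) else (\h.4))) in ((if true then (\m.8) else (\n.5)) (\k.5)))))
step 5: [delta@0.0.0] (if ((let w = false in (\p.p)) true) then 5 else (if false then (let q = (let r = (\s.s) in r) in ((if true then (\t.7) else (\a.2)) (let b = 0 in false))) else (let c = (if ((\d.false) false) then (let e = false in (\f.3)) else (if false then (\g.2) else (\h.4))) in ((if true then (\m.8) else (\n.5)) (\k.5)))))
step 6: [let@0.0] (if ((\p.p) true) then 5 else (if false then (let q = (let r = (\s.s) in r) in ((if true then (\t.7) else (\a.2)) (let b = 0 in false))) else (let c = (if ((\d.false) false) then (let e = false in (\f.3)) else (if false then (\g.2) else (\h.4))) in ((if true then (\m.8) else (\n.5)) (\k.5)))))
step 7: [beta@0] (if true then 5 else (if false then (let q = (let r = (\s.s) in r) in ((if true then (\t.7) else (\a.2)) (let b = 0 in false))) else (let c = (if ((\d.false) false) then (let e = false in (\f.3)) else (if false then (\g.2) else (\h.4))) in ((if true then (\m.8) else (\n.5)) (\k.5)))))
step 8: [if@root] 5

Answer: if at root : (if true then 5 else (if false then (let q = (let r = (\s.s) in r) in ((if true then (\t.7) else (\a.2)) (let b = 0 in false))) else (let c = (if ((\d.false) false) then (let e = false in (\f.3)) else (if false then (\g.2) else (\h.4))) in ((if true then (\m.8) else (\n.5)) (\k.5)))))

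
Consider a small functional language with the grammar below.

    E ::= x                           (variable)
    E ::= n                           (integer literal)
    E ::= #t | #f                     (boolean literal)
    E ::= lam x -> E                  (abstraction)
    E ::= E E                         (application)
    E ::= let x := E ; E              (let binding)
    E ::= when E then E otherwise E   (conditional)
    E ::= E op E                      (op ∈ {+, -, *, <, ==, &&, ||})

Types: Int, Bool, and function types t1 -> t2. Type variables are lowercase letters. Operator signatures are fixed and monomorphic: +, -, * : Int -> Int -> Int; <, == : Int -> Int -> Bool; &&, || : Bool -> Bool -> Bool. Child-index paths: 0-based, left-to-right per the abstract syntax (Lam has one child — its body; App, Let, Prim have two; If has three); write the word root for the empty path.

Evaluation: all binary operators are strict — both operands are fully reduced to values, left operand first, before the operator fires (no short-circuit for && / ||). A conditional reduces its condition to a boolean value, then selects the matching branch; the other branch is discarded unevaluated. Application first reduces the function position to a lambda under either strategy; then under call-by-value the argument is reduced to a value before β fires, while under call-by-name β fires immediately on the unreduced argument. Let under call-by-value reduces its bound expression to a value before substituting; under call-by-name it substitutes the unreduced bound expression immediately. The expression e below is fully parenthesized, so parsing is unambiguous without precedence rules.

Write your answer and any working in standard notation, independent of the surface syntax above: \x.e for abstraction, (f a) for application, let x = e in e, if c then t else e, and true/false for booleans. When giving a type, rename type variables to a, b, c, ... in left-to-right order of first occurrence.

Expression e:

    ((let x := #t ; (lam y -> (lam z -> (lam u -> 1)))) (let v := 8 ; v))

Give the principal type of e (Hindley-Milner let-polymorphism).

Answer: a -> b -> Int

Trace:
let x : Bool
\u._ : c -> Int
\z._ : b -> c -> Int
\y._ : a -> b -> c -> Int
let v : Int
v : Int
  unify a -> b -> c -> Int ~ Int -> d
  unify a ~ Int
  unify b -> c -> Int ~ d
_ _ : b -> c -> Int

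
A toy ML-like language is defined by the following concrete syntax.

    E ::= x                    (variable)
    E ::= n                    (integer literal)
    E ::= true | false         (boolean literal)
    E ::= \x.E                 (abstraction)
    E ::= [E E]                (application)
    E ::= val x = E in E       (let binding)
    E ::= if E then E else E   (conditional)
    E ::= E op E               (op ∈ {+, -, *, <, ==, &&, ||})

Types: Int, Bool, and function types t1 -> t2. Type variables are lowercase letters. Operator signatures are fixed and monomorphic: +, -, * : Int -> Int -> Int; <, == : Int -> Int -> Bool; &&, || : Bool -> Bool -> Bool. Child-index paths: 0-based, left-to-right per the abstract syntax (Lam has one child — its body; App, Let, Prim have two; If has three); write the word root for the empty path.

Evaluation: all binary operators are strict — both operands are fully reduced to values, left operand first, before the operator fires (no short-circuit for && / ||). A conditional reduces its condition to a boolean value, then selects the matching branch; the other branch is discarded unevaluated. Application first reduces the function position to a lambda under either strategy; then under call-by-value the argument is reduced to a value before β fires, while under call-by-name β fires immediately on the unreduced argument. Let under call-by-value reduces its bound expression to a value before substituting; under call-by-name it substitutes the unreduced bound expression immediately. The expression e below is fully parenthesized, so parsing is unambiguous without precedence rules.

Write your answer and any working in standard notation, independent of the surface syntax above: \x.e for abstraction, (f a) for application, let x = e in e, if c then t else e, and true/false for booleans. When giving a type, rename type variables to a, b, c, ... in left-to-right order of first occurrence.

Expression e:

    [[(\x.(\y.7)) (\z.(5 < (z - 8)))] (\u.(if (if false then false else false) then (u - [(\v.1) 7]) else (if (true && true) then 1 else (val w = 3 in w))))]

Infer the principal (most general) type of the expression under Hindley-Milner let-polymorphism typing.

Working:
\y._ : b -> Int
\x._ : a -> b -> Int
  unify Int ~ Int
z : c
  unify c ~ Int
  unify Int ~ Int
  unify Int ~ Int
\z._ : Int -> Bool
  unify a -> b -> Int ~ (Int -> Bool) -> d
  unify a ~ Int -> Bool
  unify b -> Int ~ d
_ _ : b -> Int
  unify Bool ~ Bool
  unify Bool ~ Bool
  unify Bool ~ Bool
u : e
  unify e ~ Int
\v._ : f -> Int
  unify f -> Int ~ Int -> g
  unify f ~ Int
  unify Int ~ g
_ _ : Int
  unify Int ~ Int
  unify Bool ~ Bool
  unify Bool ~ Bool
  unify Bool ~ Bool
let w : Int
w : Int
  unify Int ~ Int
  unify Int ~ Int
\u._ : Int -> Int
  unify b -> Int ~ (Int -> Int) -> h
  unify b ~ Int -> Int
  unify Int ~ h
_ _ : Int

Answer: Int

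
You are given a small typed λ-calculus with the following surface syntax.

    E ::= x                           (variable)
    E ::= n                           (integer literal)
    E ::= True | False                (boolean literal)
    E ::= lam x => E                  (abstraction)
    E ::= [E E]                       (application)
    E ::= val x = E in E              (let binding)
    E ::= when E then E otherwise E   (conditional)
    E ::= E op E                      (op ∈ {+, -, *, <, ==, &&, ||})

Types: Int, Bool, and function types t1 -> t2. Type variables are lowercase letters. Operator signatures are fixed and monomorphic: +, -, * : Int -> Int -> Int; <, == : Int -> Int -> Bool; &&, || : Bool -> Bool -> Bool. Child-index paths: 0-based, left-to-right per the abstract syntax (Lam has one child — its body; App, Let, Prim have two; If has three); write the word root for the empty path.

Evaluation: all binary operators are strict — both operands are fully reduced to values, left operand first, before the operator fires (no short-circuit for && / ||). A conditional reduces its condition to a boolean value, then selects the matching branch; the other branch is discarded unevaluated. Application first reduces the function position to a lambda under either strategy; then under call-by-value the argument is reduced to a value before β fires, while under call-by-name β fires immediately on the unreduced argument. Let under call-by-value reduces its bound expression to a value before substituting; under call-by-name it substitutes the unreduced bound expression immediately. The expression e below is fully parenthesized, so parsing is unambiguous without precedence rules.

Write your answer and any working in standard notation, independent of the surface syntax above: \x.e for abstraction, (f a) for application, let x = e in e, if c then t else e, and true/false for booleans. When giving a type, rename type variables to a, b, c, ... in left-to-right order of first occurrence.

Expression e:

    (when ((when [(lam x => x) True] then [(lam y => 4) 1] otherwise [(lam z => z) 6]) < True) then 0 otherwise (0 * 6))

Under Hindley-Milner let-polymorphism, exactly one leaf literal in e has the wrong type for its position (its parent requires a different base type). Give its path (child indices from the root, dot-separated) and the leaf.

Answer: 0.1 : true

Derivation:
x : a
\x._ : a -> a
  unify a -> a ~ Bool -> b
  unify a ~ Bool
  unify Bool ~ b
_ _ : Bool
  unify Bool ~ Bool
\y._ : c -> Int
  unify c -> Int ~ Int -> d
  unify c ~ Int
  unify Int ~ d
_ _ : Int
z : e
\z._ : e -> e
  unify e -> e ~ Int -> f
  unify e ~ Int
  unify Int ~ f
_ _ : Int
  unify Int ~ Int
  unify Int ~ Int
  unify Bool ~ Int
  FAIL: mismatch Bool ~ Int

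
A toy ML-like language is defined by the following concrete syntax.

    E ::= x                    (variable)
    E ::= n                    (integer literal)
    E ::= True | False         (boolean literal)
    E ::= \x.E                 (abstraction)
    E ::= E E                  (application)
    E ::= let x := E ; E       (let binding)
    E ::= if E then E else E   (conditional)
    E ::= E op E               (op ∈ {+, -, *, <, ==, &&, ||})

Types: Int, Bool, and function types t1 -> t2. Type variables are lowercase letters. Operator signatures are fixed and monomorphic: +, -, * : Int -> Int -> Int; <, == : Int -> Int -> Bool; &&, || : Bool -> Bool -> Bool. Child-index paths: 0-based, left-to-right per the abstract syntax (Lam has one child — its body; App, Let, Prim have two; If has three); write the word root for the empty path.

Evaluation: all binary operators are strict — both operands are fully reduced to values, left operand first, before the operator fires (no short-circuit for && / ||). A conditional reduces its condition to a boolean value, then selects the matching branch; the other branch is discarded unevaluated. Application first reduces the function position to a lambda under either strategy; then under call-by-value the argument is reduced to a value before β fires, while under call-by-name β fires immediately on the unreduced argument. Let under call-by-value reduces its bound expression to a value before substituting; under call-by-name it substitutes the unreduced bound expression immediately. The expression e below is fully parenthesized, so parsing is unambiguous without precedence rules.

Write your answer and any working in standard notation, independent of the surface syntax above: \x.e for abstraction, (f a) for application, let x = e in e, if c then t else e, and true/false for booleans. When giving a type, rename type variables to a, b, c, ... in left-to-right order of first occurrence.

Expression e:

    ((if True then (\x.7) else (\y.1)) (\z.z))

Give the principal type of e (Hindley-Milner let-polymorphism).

Answer: Int

Trace:
  unify Bool ~ Bool
\x._ : a -> Int
\y._ : b -> Int
  unify a -> Int ~ b -> Int
  unify a ~ b
  unify Int ~ Int
z : c
\z._ : c -> c
  unify b -> Int ~ (c -> c) -> d
  unify b ~ c -> c
  unify Int ~ d
_ _ : Int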